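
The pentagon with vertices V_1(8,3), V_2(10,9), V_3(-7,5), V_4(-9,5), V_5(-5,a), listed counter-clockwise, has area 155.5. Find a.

The doubled signed area Σ (x_i y_{i+1} − x_{i+1} y_i) is linear in a.
With a=0 it equals 175; the coefficient of a is -17 (from the two edges through V_5).
So -17·a + 175 = 2·155.5 = 311 ⇒ a = -8.

-8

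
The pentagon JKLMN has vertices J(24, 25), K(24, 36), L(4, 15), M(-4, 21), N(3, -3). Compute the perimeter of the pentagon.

110

|JK| = √((0)² + (11)²) = √121 = 11
|KL| = √((-20)² + (-21)²) = √841 = 29
|LM| = √((-8)² + (6)²) = √100 = 10
|MN| = √((7)² + (-24)²) = √625 = 25
|NJ| = √((21)² + (28)²) = √1225 = 35
Perimeter = 11 + 29 + 10 + 25 + 35 = 110.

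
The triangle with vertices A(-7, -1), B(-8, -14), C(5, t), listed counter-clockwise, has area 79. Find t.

-3

The doubled signed area Σ (x_i y_{i+1} − x_{i+1} y_i) is linear in t.
With t=0 it equals 155; the coefficient of t is -1 (from the two edges through C).
So -1·t + 155 = 2·79 = 158 ⇒ t = -3.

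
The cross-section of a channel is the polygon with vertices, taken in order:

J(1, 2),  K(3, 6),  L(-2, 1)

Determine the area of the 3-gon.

Apply the shoelace formula: 2A = Σ (x_i·y_{i+1} − x_{i+1}·y_i), indices taken mod 3.
J→K: (1)(6) − (3)(2) = 0
K→L: (3)(1) − (-2)(6) = 15
L→J: (-2)(2) − (1)(1) = -5
Σ = 10
Area = |Σ|/2 = 5.

5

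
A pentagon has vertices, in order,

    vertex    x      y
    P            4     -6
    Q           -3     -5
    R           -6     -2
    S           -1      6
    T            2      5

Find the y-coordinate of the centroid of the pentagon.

-93/149

Apply the surveyor's formula. First the cross-terms c_i = x_i·y_{i+1} − x_{i+1}·y_i:
  -38, -24, -38, -17, -32  ⇒  2A = -149, A = -74.5.
Then Σ (y_i + y_{i+1})·c_i = 279, so ȳ = 279 / (6·(-74.5)) = -93/149.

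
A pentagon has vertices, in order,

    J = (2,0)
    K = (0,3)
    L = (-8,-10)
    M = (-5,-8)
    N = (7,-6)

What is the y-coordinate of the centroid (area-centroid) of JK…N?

-839/213

Apply the surveyor's formula. First the cross-terms c_i = x_i·y_{i+1} − x_{i+1}·y_i:
  6, 24, 14, 86, 12  ⇒  2A = 142, A = 71.
Then Σ (y_i + y_{i+1})·c_i = -1678, so ȳ = -1678 / (6·71) = -839/213.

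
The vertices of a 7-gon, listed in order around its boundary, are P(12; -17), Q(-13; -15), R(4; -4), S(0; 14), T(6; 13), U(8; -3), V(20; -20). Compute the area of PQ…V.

Σ = (-401) + (112) + (56) + (-84) + (-122) + (-100) + (-100) = -639
Area = |Σ|/2 = 319.5.

319.5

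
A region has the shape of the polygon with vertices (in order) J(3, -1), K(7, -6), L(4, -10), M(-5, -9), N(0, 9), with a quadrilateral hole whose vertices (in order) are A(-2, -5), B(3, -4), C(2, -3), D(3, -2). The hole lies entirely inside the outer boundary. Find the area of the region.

Outer boundary:
Apply the surveyor's formula: 2A = Σ (x_i·y_{i+1} − x_{i+1}·y_i), indices taken mod 5.
J→K: (3)(-6) − (7)(-1) = -11
K→L: (7)(-10) − (4)(-6) = -46
L→M: (4)(-9) − (-5)(-10) = -86
M→N: (-5)(9) − (0)(-9) = -45
N→J: (0)(-1) − (3)(9) = -27
Σ = -215
Area = |Σ|/2 = 107.5.
Hole:
Σ = (23) + (-1) + (5) + (-19) = 8
Area = |Σ|/2 = 4.
Net area = 107.5 − 4 = 103.5.

103.5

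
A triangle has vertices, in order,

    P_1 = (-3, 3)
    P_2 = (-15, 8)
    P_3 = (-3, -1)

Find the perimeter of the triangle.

|P_1P_2| = √((-12)² + (5)²) = √169 = 13
|P_2P_3| = √((12)² + (-9)²) = √225 = 15
|P_3P_1| = √((0)² + (4)²) = √16 = 4
Perimeter = 13 + 15 + 4 = 32.

32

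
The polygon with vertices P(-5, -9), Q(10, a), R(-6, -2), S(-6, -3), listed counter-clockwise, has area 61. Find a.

The doubled signed area Σ (x_i y_{i+1} − x_{i+1} y_i) is linear in a.
With a=0 it equals 115; the coefficient of a is 1 (from the two edges through Q).
So 1·a + 115 = 2·61 = 122 ⇒ a = 7.

7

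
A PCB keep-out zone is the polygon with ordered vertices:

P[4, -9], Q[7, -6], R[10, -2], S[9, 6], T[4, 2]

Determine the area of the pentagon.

56.5

Apply the shoelace formula: 2A = Σ (x_i·y_{i+1} − x_{i+1}·y_i), indices taken mod 5.
Cross-terms: 39, 46, 78, -6, -44  ⇒  Σ = 113
Area = |Σ|/2 = 56.5.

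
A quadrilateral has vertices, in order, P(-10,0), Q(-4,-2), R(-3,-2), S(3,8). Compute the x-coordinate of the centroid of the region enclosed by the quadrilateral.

-61/18

Apply the shoelace formula. First the cross-terms c_i = x_i·y_{i+1} − x_{i+1}·y_i:
  20, 2, -18, 80  ⇒  2A = 84, A = 42.
Then Σ (x_i + x_{i+1})·c_i = -854, so x̄ = -854 / (6·42) = -61/18.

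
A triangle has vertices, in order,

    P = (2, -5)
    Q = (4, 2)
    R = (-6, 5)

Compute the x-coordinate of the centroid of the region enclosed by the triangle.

0

Apply Gauss's area formula. First the cross-terms c_i = x_i·y_{i+1} − x_{i+1}·y_i:
  24, 32, 20  ⇒  2A = 76, A = 38.
Then Σ (x_i + x_{i+1})·c_i = 0, so x̄ = 0 / (6·38) = 0.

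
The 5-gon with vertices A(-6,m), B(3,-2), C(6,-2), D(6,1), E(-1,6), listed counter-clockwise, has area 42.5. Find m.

The doubled signed area Σ (x_i y_{i+1} − x_{i+1} y_i) is linear in m.
With m=0 it equals 109; the coefficient of m is -4 (from the two edges through A).
So -4·m + 109 = 2·42.5 = 85 ⇒ m = 6.

6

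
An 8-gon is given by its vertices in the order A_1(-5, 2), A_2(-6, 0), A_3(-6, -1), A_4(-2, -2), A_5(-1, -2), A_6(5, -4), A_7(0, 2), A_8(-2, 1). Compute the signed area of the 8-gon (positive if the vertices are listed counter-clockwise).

29.5

Apply the shoelace formula: 2A = Σ (x_i·y_{i+1} − x_{i+1}·y_i), indices taken mod 8.
A_1→A_2: (-5)(0) − (-6)(2) = 12
A_2→A_3: (-6)(-1) − (-6)(0) = 6
A_3→A_4: (-6)(-2) − (-2)(-1) = 10
A_4→A_5: (-2)(-2) − (-1)(-2) = 2
A_5→A_6: (-1)(-4) − (5)(-2) = 14
A_6→A_7: (5)(2) − (0)(-4) = 10
A_7→A_8: (0)(1) − (-2)(2) = 4
A_8→A_1: (-2)(2) − (-5)(1) = 1
Σ = 59
Signed area = Σ/2 = 29.5 (positive ⇒ counter-clockwise traversal).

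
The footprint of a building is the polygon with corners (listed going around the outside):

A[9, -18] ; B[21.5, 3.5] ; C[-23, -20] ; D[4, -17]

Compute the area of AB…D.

310.5

Apply the shoelace (surveyor's) formula: 2A = Σ (x_i·y_{i+1} − x_{i+1}·y_i), indices taken mod 4.
Cross-terms: 418.5, -349.5, 471, 81  ⇒  Σ = 621
Area = |Σ|/2 = 310.5.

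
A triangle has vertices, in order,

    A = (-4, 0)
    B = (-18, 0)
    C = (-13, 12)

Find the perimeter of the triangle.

42

|AB| = √((-14)² + (0)²) = √196 = 14
|BC| = √((5)² + (12)²) = √169 = 13
|CA| = √((9)² + (-12)²) = √225 = 15
Perimeter = 14 + 13 + 15 = 42.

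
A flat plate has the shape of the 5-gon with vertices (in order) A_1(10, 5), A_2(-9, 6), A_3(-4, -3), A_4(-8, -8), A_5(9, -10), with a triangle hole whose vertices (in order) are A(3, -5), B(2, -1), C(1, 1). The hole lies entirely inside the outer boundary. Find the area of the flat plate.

229.5

Outer boundary:
Cross-terms: 105, 51, 8, 152, 145  ⇒  Σ = 461
Area = |Σ|/2 = 230.5.
Hole:
Apply the surveyor's formula: 2A = Σ (x_i·y_{i+1} − x_{i+1}·y_i), indices taken mod 3.
Σ = (7) + (3) + (-8) = 2
Area = |Σ|/2 = 1.
Net area = 230.5 − 1 = 229.5.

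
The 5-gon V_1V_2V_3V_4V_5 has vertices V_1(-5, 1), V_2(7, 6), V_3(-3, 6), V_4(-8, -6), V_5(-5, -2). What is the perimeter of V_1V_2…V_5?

|V_1V_2| = √((12)² + (5)²) = √169 = 13
|V_2V_3| = √((-10)² + (0)²) = √100 = 10
|V_3V_4| = √((-5)² + (-12)²) = √169 = 13
|V_4V_5| = √((3)² + (4)²) = √25 = 5
|V_5V_1| = √((0)² + (3)²) = √9 = 3
Perimeter = 13 + 10 + 13 + 5 + 3 = 44.

44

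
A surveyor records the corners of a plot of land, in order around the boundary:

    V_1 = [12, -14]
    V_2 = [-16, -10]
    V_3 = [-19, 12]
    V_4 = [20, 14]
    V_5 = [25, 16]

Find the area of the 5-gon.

902

Apply the shoelace (surveyor's) formula: 2A = Σ (x_i·y_{i+1} − x_{i+1}·y_i), indices taken mod 5.
Cross-terms: -344, -382, -506, -30, -542  ⇒  Σ = -1804
Area = |Σ|/2 = 902.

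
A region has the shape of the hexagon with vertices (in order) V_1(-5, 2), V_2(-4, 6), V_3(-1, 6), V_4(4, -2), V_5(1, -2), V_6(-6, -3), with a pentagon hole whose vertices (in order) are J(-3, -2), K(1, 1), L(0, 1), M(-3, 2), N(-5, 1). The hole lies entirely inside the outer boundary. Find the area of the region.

43.5

Outer boundary:
Apply the surveyor's formula: 2A = Σ (x_i·y_{i+1} − x_{i+1}·y_i), indices taken mod 6.
Σ = (-22) + (-18) + (-22) + (-6) + (-15) + (-27) = -110
Area = |Σ|/2 = 55.
Hole:
Apply the shoelace (surveyor's) formula: 2A = Σ (x_i·y_{i+1} − x_{i+1}·y_i), indices taken mod 5.
J→K: (-3)(1) − (1)(-2) = -1
K→L: (1)(1) − (0)(1) = 1
L→M: (0)(2) − (-3)(1) = 3
M→N: (-3)(1) − (-5)(2) = 7
N→J: (-5)(-2) − (-3)(1) = 13
Σ = 23
Area = |Σ|/2 = 11.5.
Net area = 55 − 11.5 = 43.5.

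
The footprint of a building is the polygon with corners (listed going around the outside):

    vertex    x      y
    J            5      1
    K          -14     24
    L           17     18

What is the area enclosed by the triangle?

299.5

Σ = (134) + (-660) + (-73) = -599
Area = |Σ|/2 = 299.5.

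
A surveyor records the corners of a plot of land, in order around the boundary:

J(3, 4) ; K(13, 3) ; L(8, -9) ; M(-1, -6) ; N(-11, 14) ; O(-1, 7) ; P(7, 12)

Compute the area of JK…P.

226.5

Apply Gauss's area formula: 2A = Σ (x_i·y_{i+1} − x_{i+1}·y_i), indices taken mod 7.
Cross-terms: -43, -141, -57, -80, -63, -61, -8  ⇒  Σ = -453
Area = |Σ|/2 = 226.5.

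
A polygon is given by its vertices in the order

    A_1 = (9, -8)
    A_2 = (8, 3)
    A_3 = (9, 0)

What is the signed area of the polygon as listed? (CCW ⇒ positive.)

Apply Gauss's area formula: 2A = Σ (x_i·y_{i+1} − x_{i+1}·y_i), indices taken mod 3.
Σ = (91) + (-27) + (-72) = -8
Signed area = Σ/2 = -4 (negative ⇒ clockwise traversal).

-4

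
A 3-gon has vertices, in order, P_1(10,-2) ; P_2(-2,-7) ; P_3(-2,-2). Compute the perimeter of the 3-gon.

30

|P_1P_2| = √((-12)² + (-5)²) = √169 = 13
|P_2P_3| = √((0)² + (5)²) = √25 = 5
|P_3P_1| = √((12)² + (0)²) = √144 = 12
Perimeter = 13 + 5 + 12 = 30.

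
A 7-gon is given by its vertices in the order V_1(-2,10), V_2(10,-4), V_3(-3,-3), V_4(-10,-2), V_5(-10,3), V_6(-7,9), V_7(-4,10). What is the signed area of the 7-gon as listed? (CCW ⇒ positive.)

V_1→V_2: (-2)(-4) − (10)(10) = -92
V_2→V_3: (10)(-3) − (-3)(-4) = -42
V_3→V_4: (-3)(-2) − (-10)(-3) = -24
V_4→V_5: (-10)(3) − (-10)(-2) = -50
V_5→V_6: (-10)(9) − (-7)(3) = -69
V_6→V_7: (-7)(10) − (-4)(9) = -34
V_7→V_1: (-4)(10) − (-2)(10) = -20
Σ = -331
Signed area = Σ/2 = -165.5 (negative ⇒ clockwise traversal).

-165.5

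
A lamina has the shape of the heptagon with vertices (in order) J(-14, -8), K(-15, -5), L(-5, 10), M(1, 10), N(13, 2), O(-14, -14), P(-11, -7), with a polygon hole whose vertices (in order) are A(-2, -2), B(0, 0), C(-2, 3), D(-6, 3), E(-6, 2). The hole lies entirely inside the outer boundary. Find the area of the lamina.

299.5

Outer boundary:
Apply Gauss's area formula: 2A = Σ (x_i·y_{i+1} − x_{i+1}·y_i), indices taken mod 7.
Σ = (-50) + (-175) + (-60) + (-128) + (-154) + (-56) + (-10) = -633
Area = |Σ|/2 = 316.5.
Hole:
Apply the surveyor's formula: 2A = Σ (x_i·y_{i+1} − x_{i+1}·y_i), indices taken mod 5.
Σ = (0) + (0) + (12) + (6) + (16) = 34
Area = |Σ|/2 = 17.
Net area = 316.5 − 17 = 299.5.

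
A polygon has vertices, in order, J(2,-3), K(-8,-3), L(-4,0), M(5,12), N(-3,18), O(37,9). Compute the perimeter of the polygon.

118

|JK| = √((-10)² + (0)²) = √100 = 10
|KL| = √((4)² + (3)²) = √25 = 5
|LM| = √((9)² + (12)²) = √225 = 15
|MN| = √((-8)² + (6)²) = √100 = 10
|NO| = √((40)² + (-9)²) = √1681 = 41
|OJ| = √((-35)² + (-12)²) = √1369 = 37
Perimeter = 10 + 5 + 15 + 10 + 41 + 37 = 118.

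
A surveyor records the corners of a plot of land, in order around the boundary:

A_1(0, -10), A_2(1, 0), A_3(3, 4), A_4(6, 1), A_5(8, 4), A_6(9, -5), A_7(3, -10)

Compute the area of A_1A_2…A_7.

Σ = (10) + (4) + (-21) + (16) + (-76) + (-75) + (-30) = -172
Area = |Σ|/2 = 86.

86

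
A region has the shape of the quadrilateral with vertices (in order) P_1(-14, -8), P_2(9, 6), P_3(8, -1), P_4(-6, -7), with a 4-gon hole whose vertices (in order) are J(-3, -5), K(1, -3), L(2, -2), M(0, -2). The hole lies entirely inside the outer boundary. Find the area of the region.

Outer boundary:
Apply the surveyor's formula: 2A = Σ (x_i·y_{i+1} − x_{i+1}·y_i), indices taken mod 4.
Cross-terms: -12, -57, -62, -50  ⇒  Σ = -181
Area = |Σ|/2 = 90.5.
Hole:
Apply the surveyor's formula: 2A = Σ (x_i·y_{i+1} − x_{i+1}·y_i), indices taken mod 4.
Σ = (14) + (4) + (-4) + (-6) = 8
Area = |Σ|/2 = 4.
Net area = 90.5 − 4 = 86.5.

86.5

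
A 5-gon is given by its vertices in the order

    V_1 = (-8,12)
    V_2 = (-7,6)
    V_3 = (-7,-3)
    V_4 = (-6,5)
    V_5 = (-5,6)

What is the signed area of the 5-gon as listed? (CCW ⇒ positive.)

Cross-terms: 36, 63, -53, -11, -12  ⇒  Σ = 23
Signed area = Σ/2 = 11.5 (positive ⇒ counter-clockwise traversal).

11.5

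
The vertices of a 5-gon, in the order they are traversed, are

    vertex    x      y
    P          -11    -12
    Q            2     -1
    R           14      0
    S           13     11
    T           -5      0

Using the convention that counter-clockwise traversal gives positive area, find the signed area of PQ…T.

Apply the shoelace formula: 2A = Σ (x_i·y_{i+1} − x_{i+1}·y_i), indices taken mod 5.
P→Q: (-11)(-1) − (2)(-12) = 35
Q→R: (2)(0) − (14)(-1) = 14
R→S: (14)(11) − (13)(0) = 154
S→T: (13)(0) − (-5)(11) = 55
T→P: (-5)(-12) − (-11)(0) = 60
Σ = 318
Signed area = Σ/2 = 159 (positive ⇒ counter-clockwise traversal).

159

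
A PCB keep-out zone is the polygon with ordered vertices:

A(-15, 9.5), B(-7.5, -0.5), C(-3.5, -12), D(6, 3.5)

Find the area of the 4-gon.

168.125

Apply Gauss's area formula: 2A = Σ (x_i·y_{i+1} − x_{i+1}·y_i), indices taken mod 4.
Σ = (78.75) + (88.25) + (59.75) + (109.5) = 336.25
Area = |Σ|/2 = 168.125.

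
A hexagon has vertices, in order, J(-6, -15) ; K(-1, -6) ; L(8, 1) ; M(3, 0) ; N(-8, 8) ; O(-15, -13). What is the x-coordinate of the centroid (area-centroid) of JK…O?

-821/138

Apply Gauss's area formula. First the cross-terms c_i = x_i·y_{i+1} − x_{i+1}·y_i:
  21, 47, -3, 24, 224, 147  ⇒  2A = 460, A = 230.
Then Σ (x_i + x_{i+1})·c_i = -8210, so x̄ = -8210 / (6·230) = -821/138.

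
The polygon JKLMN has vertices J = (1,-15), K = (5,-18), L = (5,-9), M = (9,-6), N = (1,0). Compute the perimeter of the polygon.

|JK| = √((4)² + (-3)²) = √25 = 5
|KL| = √((0)² + (9)²) = √81 = 9
|LM| = √((4)² + (3)²) = √25 = 5
|MN| = √((-8)² + (6)²) = √100 = 10
|NJ| = √((0)² + (-15)²) = √225 = 15
Perimeter = 5 + 9 + 5 + 10 + 15 = 44.

44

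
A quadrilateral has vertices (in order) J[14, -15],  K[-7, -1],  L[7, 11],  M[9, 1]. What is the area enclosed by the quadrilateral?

Cross-terms: -119, -70, -92, -149  ⇒  Σ = -430
Area = |Σ|/2 = 215.

215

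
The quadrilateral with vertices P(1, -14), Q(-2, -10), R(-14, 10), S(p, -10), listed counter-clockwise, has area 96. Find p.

The doubled signed area Σ (x_i y_{i+1} − x_{i+1} y_i) is linear in p.
With p=0 it equals -48; the coefficient of p is -24 (from the two edges through S).
So -24·p + -48 = 2·96 = 192 ⇒ p = -10.

-10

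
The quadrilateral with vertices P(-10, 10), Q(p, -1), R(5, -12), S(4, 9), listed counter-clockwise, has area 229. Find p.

The doubled signed area Σ (x_i y_{i+1} − x_{i+1} y_i) is linear in p.
With p=0 it equals 238; the coefficient of p is -22 (from the two edges through Q).
So -22·p + 238 = 2·229 = 458 ⇒ p = -10.

-10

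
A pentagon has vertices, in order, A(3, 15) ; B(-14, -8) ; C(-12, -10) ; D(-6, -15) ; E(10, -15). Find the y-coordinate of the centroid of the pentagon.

Apply the surveyor's formula. First the cross-terms c_i = x_i·y_{i+1} − x_{i+1}·y_i:
  186, 44, 120, 240, 195  ⇒  2A = 785, A = 392.5.
Then Σ (y_i + y_{i+1})·c_i = -9690, so ȳ = -9690 / (6·392.5) = -646/157.

-646/157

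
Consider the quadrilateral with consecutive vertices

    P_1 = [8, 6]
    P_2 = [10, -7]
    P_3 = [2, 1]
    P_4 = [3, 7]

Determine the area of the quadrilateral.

Apply Gauss's area formula: 2A = Σ (x_i·y_{i+1} − x_{i+1}·y_i), indices taken mod 4.
P_1→P_2: (8)(-7) − (10)(6) = -116
P_2→P_3: (10)(1) − (2)(-7) = 24
P_3→P_4: (2)(7) − (3)(1) = 11
P_4→P_1: (3)(6) − (8)(7) = -38
Σ = -119
Area = |Σ|/2 = 59.5.

59.5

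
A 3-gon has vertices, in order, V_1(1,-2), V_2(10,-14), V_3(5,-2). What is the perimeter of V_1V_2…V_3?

|V_1V_2| = √((9)² + (-12)²) = √225 = 15
|V_2V_3| = √((-5)² + (12)²) = √169 = 13
|V_3V_1| = √((-4)² + (0)²) = √16 = 4
Perimeter = 15 + 13 + 4 = 32.

32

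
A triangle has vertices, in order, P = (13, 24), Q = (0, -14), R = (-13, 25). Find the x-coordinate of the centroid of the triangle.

0

Apply the shoelace (surveyor's) formula. First the cross-terms c_i = x_i·y_{i+1} − x_{i+1}·y_i:
  -182, -182, -637  ⇒  2A = -1001, A = -500.5.
Then Σ (x_i + x_{i+1})·c_i = 0, so x̄ = 0 / (6·(-500.5)) = 0.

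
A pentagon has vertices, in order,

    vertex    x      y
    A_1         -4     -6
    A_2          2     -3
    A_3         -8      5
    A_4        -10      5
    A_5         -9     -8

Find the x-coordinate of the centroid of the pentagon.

-935/167

Apply the shoelace (surveyor's) formula. First the cross-terms c_i = x_i·y_{i+1} − x_{i+1}·y_i:
  24, -14, 10, 125, 22  ⇒  2A = 167, A = 83.5.
Then Σ (x_i + x_{i+1})·c_i = -2805, so x̄ = -2805 / (6·83.5) = -935/167.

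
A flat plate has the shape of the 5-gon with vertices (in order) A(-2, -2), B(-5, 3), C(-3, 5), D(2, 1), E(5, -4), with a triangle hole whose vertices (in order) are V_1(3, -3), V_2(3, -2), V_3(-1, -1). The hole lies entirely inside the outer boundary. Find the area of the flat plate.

36

Outer boundary:
A→B: (-2)(3) − (-5)(-2) = -16
B→C: (-5)(5) − (-3)(3) = -16
C→D: (-3)(1) − (2)(5) = -13
D→E: (2)(-4) − (5)(1) = -13
E→A: (5)(-2) − (-2)(-4) = -18
Σ = -76
Area = |Σ|/2 = 38.
Hole:
Apply Gauss's area formula: 2A = Σ (x_i·y_{i+1} − x_{i+1}·y_i), indices taken mod 3.
Cross-terms: 3, -5, 6  ⇒  Σ = 4
Area = |Σ|/2 = 2.
Net area = 38 − 2 = 36.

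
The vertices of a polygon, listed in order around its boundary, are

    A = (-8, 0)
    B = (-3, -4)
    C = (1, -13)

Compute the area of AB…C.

14.5

Cross-terms: 32, 43, -104  ⇒  Σ = -29
Area = |Σ|/2 = 14.5.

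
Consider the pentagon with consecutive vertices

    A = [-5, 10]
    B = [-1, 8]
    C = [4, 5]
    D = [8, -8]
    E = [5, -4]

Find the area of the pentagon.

50.5

Apply the surveyor's formula: 2A = Σ (x_i·y_{i+1} − x_{i+1}·y_i), indices taken mod 5.
Σ = (-30) + (-37) + (-72) + (8) + (30) = -101
Area = |Σ|/2 = 50.5.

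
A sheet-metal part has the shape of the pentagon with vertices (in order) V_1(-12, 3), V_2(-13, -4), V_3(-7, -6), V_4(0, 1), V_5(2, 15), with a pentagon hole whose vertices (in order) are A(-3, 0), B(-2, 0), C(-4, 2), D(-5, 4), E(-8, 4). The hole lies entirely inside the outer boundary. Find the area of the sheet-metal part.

150

Outer boundary:
Apply the shoelace formula: 2A = Σ (x_i·y_{i+1} − x_{i+1}·y_i), indices taken mod 5.
Cross-terms: 87, 50, -7, -2, 186  ⇒  Σ = 314
Area = |Σ|/2 = 157.
Hole:
Σ = (0) + (-4) + (-6) + (12) + (12) = 14
Area = |Σ|/2 = 7.
Net area = 157 − 7 = 150.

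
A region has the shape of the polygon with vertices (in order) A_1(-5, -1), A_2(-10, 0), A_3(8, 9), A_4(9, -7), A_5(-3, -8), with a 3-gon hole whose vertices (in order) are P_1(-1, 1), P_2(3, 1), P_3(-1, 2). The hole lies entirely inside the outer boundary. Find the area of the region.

Outer boundary:
Apply Gauss's area formula: 2A = Σ (x_i·y_{i+1} − x_{i+1}·y_i), indices taken mod 5.
Cross-terms: -10, -90, -137, -93, -37  ⇒  Σ = -367
Area = |Σ|/2 = 183.5.
Hole:
Cross-terms: -4, 7, 1  ⇒  Σ = 4
Area = |Σ|/2 = 2.
Net area = 183.5 − 2 = 181.5.

181.5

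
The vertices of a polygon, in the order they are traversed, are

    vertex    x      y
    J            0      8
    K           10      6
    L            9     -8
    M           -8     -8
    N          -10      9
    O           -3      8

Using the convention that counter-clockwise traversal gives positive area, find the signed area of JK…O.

-289.5

Apply the surveyor's formula: 2A = Σ (x_i·y_{i+1} − x_{i+1}·y_i), indices taken mod 6.
Σ = (-80) + (-134) + (-136) + (-152) + (-53) + (-24) = -579
Signed area = Σ/2 = -289.5 (negative ⇒ clockwise traversal).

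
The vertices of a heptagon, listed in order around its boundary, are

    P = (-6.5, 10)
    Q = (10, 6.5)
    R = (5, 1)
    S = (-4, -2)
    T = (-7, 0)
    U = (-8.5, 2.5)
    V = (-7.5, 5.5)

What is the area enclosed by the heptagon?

134.75

Apply Gauss's area formula: 2A = Σ (x_i·y_{i+1} − x_{i+1}·y_i), indices taken mod 7.
Σ = (-142.25) + (-22.5) + (-6) + (-14) + (-17.5) + (-28) + (-39.25) = -269.5
Area = |Σ|/2 = 134.75.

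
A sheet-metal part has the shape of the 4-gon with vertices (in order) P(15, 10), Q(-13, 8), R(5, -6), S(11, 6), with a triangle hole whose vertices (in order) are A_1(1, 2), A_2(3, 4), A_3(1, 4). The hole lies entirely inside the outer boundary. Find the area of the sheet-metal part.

200

Outer boundary:
Apply Gauss's area formula: 2A = Σ (x_i·y_{i+1} − x_{i+1}·y_i), indices taken mod 4.
Σ = (250) + (38) + (96) + (20) = 404
Area = |Σ|/2 = 202.
Hole:
Apply Gauss's area formula: 2A = Σ (x_i·y_{i+1} − x_{i+1}·y_i), indices taken mod 3.
Σ = (-2) + (8) + (-2) = 4
Area = |Σ|/2 = 2.
Net area = 202 − 2 = 200.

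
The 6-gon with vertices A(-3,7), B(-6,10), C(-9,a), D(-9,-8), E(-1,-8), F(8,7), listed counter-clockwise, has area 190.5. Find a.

The doubled signed area Σ (x_i y_{i+1} − x_{i+1} y_i) is linear in a.
With a=0 it equals 372; the coefficient of a is 3 (from the two edges through C).
So 3·a + 372 = 2·190.5 = 381 ⇒ a = 3.

3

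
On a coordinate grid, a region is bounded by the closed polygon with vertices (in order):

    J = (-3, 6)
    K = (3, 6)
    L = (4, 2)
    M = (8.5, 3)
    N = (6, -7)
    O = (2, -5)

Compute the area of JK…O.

Σ = (-36) + (-18) + (-5) + (-77.5) + (-16) + (-3) = -155.5
Area = |Σ|/2 = 77.75.

77.75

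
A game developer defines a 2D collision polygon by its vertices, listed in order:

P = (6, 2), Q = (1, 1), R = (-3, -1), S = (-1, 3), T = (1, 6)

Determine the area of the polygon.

23.5

Σ = (4) + (2) + (-10) + (-9) + (-34) = -47
Area = |Σ|/2 = 23.5.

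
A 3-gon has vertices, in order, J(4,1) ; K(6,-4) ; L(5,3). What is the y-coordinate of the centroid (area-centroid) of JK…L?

0

Apply the shoelace formula. First the cross-terms c_i = x_i·y_{i+1} − x_{i+1}·y_i:
  -22, 38, -7  ⇒  2A = 9, A = 4.5.
Then Σ (y_i + y_{i+1})·c_i = 0, so ȳ = 0 / (6·4.5) = 0.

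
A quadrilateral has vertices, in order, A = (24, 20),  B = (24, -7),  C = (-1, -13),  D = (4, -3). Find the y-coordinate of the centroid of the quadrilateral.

17/114

Apply Gauss's area formula. First the cross-terms c_i = x_i·y_{i+1} − x_{i+1}·y_i:
  -648, -319, 55, 152  ⇒  2A = -760, A = -380.
Then Σ (y_i + y_{i+1})·c_i = -340, so ȳ = -340 / (6·(-380)) = 17/114.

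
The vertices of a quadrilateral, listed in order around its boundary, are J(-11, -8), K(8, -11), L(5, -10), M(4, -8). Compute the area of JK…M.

Apply the surveyor's formula: 2A = Σ (x_i·y_{i+1} − x_{i+1}·y_i), indices taken mod 4.
J→K: (-11)(-11) − (8)(-8) = 185
K→L: (8)(-10) − (5)(-11) = -25
L→M: (5)(-8) − (4)(-10) = 0
M→J: (4)(-8) − (-11)(-8) = -120
Σ = 40
Area = |Σ|/2 = 20.

20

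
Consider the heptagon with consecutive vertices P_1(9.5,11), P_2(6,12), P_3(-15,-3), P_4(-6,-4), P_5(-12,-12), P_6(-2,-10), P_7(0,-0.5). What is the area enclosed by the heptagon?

Apply the surveyor's formula: 2A = Σ (x_i·y_{i+1} − x_{i+1}·y_i), indices taken mod 7.
P_1→P_2: (9.5)(12) − (6)(11) = 48
P_2→P_3: (6)(-3) − (-15)(12) = 162
P_3→P_4: (-15)(-4) − (-6)(-3) = 42
P_4→P_5: (-6)(-12) − (-12)(-4) = 24
P_5→P_6: (-12)(-10) − (-2)(-12) = 96
P_6→P_7: (-2)(-0.5) − (0)(-10) = 1
P_7→P_1: (0)(11) − (9.5)(-0.5) = 4.75
Σ = 377.75
Area = |Σ|/2 = 188.875.

188.875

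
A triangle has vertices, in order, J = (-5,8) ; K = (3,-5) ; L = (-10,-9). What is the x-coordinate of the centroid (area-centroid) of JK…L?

Apply Gauss's area formula. First the cross-terms c_i = x_i·y_{i+1} − x_{i+1}·y_i:
  1, -77, -125  ⇒  2A = -201, A = -100.5.
Then Σ (x_i + x_{i+1})·c_i = 2412, so x̄ = 2412 / (6·(-100.5)) = -4.

-4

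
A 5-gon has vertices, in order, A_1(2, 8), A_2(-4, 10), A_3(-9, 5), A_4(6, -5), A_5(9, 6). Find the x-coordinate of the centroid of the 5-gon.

136/139

Apply Gauss's area formula. First the cross-terms c_i = x_i·y_{i+1} − x_{i+1}·y_i:
  52, 70, 15, 81, 60  ⇒  2A = 278, A = 139.
Then Σ (x_i + x_{i+1})·c_i = 816, so x̄ = 816 / (6·139) = 136/139.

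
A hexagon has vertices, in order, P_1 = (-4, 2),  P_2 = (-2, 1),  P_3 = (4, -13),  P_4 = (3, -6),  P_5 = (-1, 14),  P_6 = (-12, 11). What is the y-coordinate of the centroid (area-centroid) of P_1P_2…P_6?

5.232

Apply the shoelace formula. First the cross-terms c_i = x_i·y_{i+1} − x_{i+1}·y_i:
  0, 22, 15, 36, 157, 20  ⇒  2A = 250, A = 125.
Then Σ (y_i + y_{i+1})·c_i = 3924, so ȳ = 3924 / (6·125) = 5.232.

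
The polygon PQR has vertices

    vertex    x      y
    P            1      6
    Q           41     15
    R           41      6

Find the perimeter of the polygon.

90

|PQ| = √((40)² + (9)²) = √1681 = 41
|QR| = √((0)² + (-9)²) = √81 = 9
|RP| = √((-40)² + (0)²) = √1600 = 40
Perimeter = 41 + 9 + 40 = 90.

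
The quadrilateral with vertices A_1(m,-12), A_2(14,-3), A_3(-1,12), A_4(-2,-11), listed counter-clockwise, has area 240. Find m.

The doubled signed area Σ (x_i y_{i+1} − x_{i+1} y_i) is linear in m.
With m=0 it equals 392; the coefficient of m is 8 (from the two edges through A_1).
So 8·m + 392 = 2·240 = 480 ⇒ m = 11.

11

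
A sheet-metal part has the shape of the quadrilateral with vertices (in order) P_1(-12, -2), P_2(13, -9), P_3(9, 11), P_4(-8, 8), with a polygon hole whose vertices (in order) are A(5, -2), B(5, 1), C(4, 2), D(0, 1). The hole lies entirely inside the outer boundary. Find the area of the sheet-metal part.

Outer boundary:
Cross-terms: 134, 224, 160, 112  ⇒  Σ = 630
Area = |Σ|/2 = 315.
Hole:
Apply the shoelace formula: 2A = Σ (x_i·y_{i+1} − x_{i+1}·y_i), indices taken mod 4.
Σ = (15) + (6) + (4) + (-5) = 20
Area = |Σ|/2 = 10.
Net area = 315 − 10 = 305.

305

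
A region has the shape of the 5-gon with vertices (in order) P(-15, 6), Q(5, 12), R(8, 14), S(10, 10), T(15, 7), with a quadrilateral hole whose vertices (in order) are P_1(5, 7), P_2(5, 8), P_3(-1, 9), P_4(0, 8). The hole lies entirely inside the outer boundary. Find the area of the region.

Outer boundary:
Apply the surveyor's formula: 2A = Σ (x_i·y_{i+1} − x_{i+1}·y_i), indices taken mod 5.
Σ = (-210) + (-26) + (-60) + (-80) + (195) = -181
Area = |Σ|/2 = 90.5.
Hole:
Apply the surveyor's formula: 2A = Σ (x_i·y_{i+1} − x_{i+1}·y_i), indices taken mod 4.
Σ = (5) + (53) + (-8) + (-40) = 10
Area = |Σ|/2 = 5.
Net area = 90.5 − 5 = 85.5.

85.5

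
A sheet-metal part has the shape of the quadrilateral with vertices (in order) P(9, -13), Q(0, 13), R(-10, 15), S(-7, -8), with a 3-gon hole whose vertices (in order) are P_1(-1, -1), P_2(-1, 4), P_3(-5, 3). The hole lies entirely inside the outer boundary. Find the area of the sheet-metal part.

287.5

Outer boundary:
P→Q: (9)(13) − (0)(-13) = 117
Q→R: (0)(15) − (-10)(13) = 130
R→S: (-10)(-8) − (-7)(15) = 185
S→P: (-7)(-13) − (9)(-8) = 163
Σ = 595
Area = |Σ|/2 = 297.5.
Hole:
P_1→P_2: (-1)(4) − (-1)(-1) = -5
P_2→P_3: (-1)(3) − (-5)(4) = 17
P_3→P_1: (-5)(-1) − (-1)(3) = 8
Σ = 20
Area = |Σ|/2 = 10.
Net area = 297.5 − 10 = 287.5.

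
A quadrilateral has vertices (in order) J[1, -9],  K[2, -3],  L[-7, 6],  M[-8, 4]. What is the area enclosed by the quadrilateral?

Apply the shoelace (surveyor's) formula: 2A = Σ (x_i·y_{i+1} − x_{i+1}·y_i), indices taken mod 4.
Cross-terms: 15, -9, 20, 68  ⇒  Σ = 94
Area = |Σ|/2 = 47.

47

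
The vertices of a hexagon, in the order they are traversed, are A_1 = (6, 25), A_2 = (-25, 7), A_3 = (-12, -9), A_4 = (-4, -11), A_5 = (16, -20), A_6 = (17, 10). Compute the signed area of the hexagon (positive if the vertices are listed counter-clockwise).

Σ = (667) + (309) + (96) + (256) + (500) + (365) = 2193
Signed area = Σ/2 = 1096.5 (positive ⇒ counter-clockwise traversal).

1096.5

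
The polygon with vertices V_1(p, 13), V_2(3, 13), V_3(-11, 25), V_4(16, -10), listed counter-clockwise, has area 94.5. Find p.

The doubled signed area Σ (x_i y_{i+1} − x_{i+1} y_i) is linear in p.
With p=0 it equals 97; the coefficient of p is 23 (from the two edges through V_1).
So 23·p + 97 = 2·94.5 = 189 ⇒ p = 4.

4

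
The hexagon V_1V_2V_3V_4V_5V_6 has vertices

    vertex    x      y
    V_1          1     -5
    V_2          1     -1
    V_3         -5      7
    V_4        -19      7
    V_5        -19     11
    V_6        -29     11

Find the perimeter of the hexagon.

76

|V_1V_2| = √((0)² + (4)²) = √16 = 4
|V_2V_3| = √((-6)² + (8)²) = √100 = 10
|V_3V_4| = √((-14)² + (0)²) = √196 = 14
|V_4V_5| = √((0)² + (4)²) = √16 = 4
|V_5V_6| = √((-10)² + (0)²) = √100 = 10
|V_6V_1| = √((30)² + (-16)²) = √1156 = 34
Perimeter = 4 + 10 + 14 + 4 + 10 + 34 = 76.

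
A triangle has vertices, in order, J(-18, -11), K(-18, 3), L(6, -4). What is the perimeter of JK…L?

64

|JK| = √((0)² + (14)²) = √196 = 14
|KL| = √((24)² + (-7)²) = √625 = 25
|LJ| = √((-24)² + (-7)²) = √625 = 25
Perimeter = 14 + 25 + 25 = 64.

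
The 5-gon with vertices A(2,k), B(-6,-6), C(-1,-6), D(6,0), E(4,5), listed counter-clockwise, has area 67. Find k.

The doubled signed area Σ (x_i y_{i+1} − x_{i+1} y_i) is linear in k.
With k=0 it equals 74; the coefficient of k is 10 (from the two edges through A).
So 10·k + 74 = 2·67 = 134 ⇒ k = 6.

6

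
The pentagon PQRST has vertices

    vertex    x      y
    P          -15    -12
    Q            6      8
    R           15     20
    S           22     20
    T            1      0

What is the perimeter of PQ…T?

|PQ| = √((21)² + (20)²) = √841 = 29
|QR| = √((9)² + (12)²) = √225 = 15
|RS| = √((7)² + (0)²) = √49 = 7
|ST| = √((-21)² + (-20)²) = √841 = 29
|TP| = √((-16)² + (-12)²) = √400 = 20
Perimeter = 29 + 15 + 7 + 29 + 20 = 100.

100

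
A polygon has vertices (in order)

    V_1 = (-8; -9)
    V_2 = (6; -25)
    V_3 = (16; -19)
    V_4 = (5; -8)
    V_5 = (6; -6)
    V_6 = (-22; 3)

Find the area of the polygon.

Apply the surveyor's formula: 2A = Σ (x_i·y_{i+1} − x_{i+1}·y_i), indices taken mod 6.
Cross-terms: 254, 286, -33, 18, -114, 222  ⇒  Σ = 633
Area = |Σ|/2 = 316.5.

316.5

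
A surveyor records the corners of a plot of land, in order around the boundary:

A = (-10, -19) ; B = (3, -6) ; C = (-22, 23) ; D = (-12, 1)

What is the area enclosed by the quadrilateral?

A→B: (-10)(-6) − (3)(-19) = 117
B→C: (3)(23) − (-22)(-6) = -63
C→D: (-22)(1) − (-12)(23) = 254
D→A: (-12)(-19) − (-10)(1) = 238
Σ = 546
Area = |Σ|/2 = 273.

273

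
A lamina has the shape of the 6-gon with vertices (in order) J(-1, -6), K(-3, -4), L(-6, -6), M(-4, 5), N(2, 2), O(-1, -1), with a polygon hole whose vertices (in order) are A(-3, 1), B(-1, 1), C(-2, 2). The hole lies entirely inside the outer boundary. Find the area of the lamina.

42.5

Outer boundary:
Apply the surveyor's formula: 2A = Σ (x_i·y_{i+1} − x_{i+1}·y_i), indices taken mod 6.
Σ = (-14) + (-6) + (-54) + (-18) + (0) + (5) = -87
Area = |Σ|/2 = 43.5.
Hole:
A→B: (-3)(1) − (-1)(1) = -2
B→C: (-1)(2) − (-2)(1) = 0
C→A: (-2)(1) − (-3)(2) = 4
Σ = 2
Area = |Σ|/2 = 1.
Net area = 43.5 − 1 = 42.5.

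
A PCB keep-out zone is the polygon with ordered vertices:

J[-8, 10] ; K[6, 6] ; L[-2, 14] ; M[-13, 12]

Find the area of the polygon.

Cross-terms: -108, 96, 158, -34  ⇒  Σ = 112
Area = |Σ|/2 = 56.

56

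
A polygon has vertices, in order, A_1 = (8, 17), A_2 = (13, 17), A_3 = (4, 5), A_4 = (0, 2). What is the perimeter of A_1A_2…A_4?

|A_1A_2| = √((5)² + (0)²) = √25 = 5
|A_2A_3| = √((-9)² + (-12)²) = √225 = 15
|A_3A_4| = √((-4)² + (-3)²) = √25 = 5
|A_4A_1| = √((8)² + (15)²) = √289 = 17
Perimeter = 5 + 15 + 5 + 17 = 42.

42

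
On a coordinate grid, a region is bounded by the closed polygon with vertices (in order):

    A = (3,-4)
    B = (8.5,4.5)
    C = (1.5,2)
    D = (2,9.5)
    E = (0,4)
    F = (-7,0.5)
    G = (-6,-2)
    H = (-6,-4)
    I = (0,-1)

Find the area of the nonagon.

71

Apply the shoelace formula: 2A = Σ (x_i·y_{i+1} − x_{i+1}·y_i), indices taken mod 9.
Cross-terms: 47.5, 10.25, 10.25, 8, 28, 17, 12, 6, 3  ⇒  Σ = 142
Area = |Σ|/2 = 71.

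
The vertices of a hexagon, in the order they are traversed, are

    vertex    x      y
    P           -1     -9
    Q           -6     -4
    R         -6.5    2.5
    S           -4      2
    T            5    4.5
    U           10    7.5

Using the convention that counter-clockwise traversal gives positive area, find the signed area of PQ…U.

-106

Apply the shoelace (surveyor's) formula: 2A = Σ (x_i·y_{i+1} − x_{i+1}·y_i), indices taken mod 6.
Σ = (-50) + (-41) + (-3) + (-28) + (-7.5) + (-82.5) = -212
Signed area = Σ/2 = -106 (negative ⇒ clockwise traversal).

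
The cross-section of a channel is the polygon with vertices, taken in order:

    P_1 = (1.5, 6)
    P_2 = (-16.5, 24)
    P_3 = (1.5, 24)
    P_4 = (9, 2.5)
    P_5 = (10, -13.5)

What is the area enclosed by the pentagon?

287.75

Apply the shoelace formula: 2A = Σ (x_i·y_{i+1} − x_{i+1}·y_i), indices taken mod 5.
P_1→P_2: (1.5)(24) − (-16.5)(6) = 135
P_2→P_3: (-16.5)(24) − (1.5)(24) = -432
P_3→P_4: (1.5)(2.5) − (9)(24) = -212.25
P_4→P_5: (9)(-13.5) − (10)(2.5) = -146.5
P_5→P_1: (10)(6) − (1.5)(-13.5) = 80.25
Σ = -575.5
Area = |Σ|/2 = 287.75.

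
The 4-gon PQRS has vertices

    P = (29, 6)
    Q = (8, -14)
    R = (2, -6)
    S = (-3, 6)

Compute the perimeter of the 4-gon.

84

|PQ| = √((-21)² + (-20)²) = √841 = 29
|QR| = √((-6)² + (8)²) = √100 = 10
|RS| = √((-5)² + (12)²) = √169 = 13
|SP| = √((32)² + (0)²) = √1024 = 32
Perimeter = 29 + 10 + 13 + 32 = 84.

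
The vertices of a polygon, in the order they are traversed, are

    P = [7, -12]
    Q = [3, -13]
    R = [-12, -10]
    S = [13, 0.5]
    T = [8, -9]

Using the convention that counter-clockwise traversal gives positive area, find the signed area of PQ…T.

-135.5

Apply the shoelace formula: 2A = Σ (x_i·y_{i+1} − x_{i+1}·y_i), indices taken mod 5.
Σ = (-55) + (-186) + (124) + (-121) + (-33) = -271
Signed area = Σ/2 = -135.5 (negative ⇒ clockwise traversal).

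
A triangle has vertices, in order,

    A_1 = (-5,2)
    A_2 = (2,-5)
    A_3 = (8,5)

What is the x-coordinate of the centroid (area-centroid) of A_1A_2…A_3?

Apply the shoelace (surveyor's) formula. First the cross-terms c_i = x_i·y_{i+1} − x_{i+1}·y_i:
  21, 50, 41  ⇒  2A = 112, A = 56.
Then Σ (x_i + x_{i+1})·c_i = 560, so x̄ = 560 / (6·56) = 5/3.

5/3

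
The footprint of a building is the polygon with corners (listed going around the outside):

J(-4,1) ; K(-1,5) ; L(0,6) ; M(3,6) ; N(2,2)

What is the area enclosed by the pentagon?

19.5

Σ = (-19) + (-6) + (-18) + (-6) + (10) = -39
Area = |Σ|/2 = 19.5.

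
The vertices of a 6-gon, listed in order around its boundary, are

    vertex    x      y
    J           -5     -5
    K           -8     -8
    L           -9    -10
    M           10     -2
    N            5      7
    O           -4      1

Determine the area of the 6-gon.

132

Cross-terms: 0, 8, 118, 80, 33, 25  ⇒  Σ = 264
Area = |Σ|/2 = 132.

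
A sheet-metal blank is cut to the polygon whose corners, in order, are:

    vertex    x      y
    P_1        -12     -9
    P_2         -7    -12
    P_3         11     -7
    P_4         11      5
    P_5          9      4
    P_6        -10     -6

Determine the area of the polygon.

198.5

Cross-terms: 81, 181, 132, -1, -14, 18  ⇒  Σ = 397
Area = |Σ|/2 = 198.5.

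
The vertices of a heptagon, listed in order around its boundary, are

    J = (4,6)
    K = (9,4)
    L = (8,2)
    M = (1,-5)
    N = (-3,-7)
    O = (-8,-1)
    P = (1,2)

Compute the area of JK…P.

93

Cross-terms: -38, -14, -42, -22, -53, -15, -2  ⇒  Σ = -186
Area = |Σ|/2 = 93.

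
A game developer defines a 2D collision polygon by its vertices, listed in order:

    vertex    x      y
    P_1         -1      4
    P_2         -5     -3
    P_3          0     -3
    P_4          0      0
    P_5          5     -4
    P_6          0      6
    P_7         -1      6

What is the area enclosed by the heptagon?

38

Σ = (23) + (15) + (0) + (0) + (30) + (6) + (2) = 76
Area = |Σ|/2 = 38.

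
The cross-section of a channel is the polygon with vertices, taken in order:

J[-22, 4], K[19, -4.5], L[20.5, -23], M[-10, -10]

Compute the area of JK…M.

Cross-terms: 23, -344.75, -435, -260  ⇒  Σ = -1016.75
Area = |Σ|/2 = 508.375.

508.375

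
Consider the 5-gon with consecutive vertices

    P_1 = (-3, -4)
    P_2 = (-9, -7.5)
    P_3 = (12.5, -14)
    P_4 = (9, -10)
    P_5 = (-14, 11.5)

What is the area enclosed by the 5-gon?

P_1→P_2: (-3)(-7.5) − (-9)(-4) = -13.5
P_2→P_3: (-9)(-14) − (12.5)(-7.5) = 219.75
P_3→P_4: (12.5)(-10) − (9)(-14) = 1
P_4→P_5: (9)(11.5) − (-14)(-10) = -36.5
P_5→P_1: (-14)(-4) − (-3)(11.5) = 90.5
Σ = 261.25
Area = |Σ|/2 = 130.625.

130.625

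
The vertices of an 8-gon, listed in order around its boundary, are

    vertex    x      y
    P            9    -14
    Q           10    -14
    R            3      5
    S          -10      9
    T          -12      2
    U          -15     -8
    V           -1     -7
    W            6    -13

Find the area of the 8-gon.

291

Apply the shoelace (surveyor's) formula: 2A = Σ (x_i·y_{i+1} − x_{i+1}·y_i), indices taken mod 8.
Σ = (14) + (92) + (77) + (88) + (126) + (97) + (55) + (33) = 582
Area = |Σ|/2 = 291.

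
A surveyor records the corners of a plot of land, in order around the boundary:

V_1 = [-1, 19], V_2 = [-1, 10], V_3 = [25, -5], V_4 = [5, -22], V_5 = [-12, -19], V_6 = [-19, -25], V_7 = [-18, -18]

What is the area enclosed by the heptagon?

824.5

Σ = (9) + (-245) + (-525) + (-359) + (-61) + (-108) + (-360) = -1649
Area = |Σ|/2 = 824.5.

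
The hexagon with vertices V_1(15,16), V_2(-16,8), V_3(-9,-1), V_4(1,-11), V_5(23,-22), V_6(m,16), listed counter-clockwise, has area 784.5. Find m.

The doubled signed area Σ (x_i y_{i+1} − x_{i+1} y_i) is linear in m.
With m=0 it equals 923; the coefficient of m is 38 (from the two edges through V_6).
So 38·m + 923 = 2·784.5 = 1569 ⇒ m = 17.

17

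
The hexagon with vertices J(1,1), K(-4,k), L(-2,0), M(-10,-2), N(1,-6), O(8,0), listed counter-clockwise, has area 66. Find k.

Write out the shoelace sum; only the two edges meeting at K involve k:
2·Area = [(1·k − (-4)·1) + ((-4)·0 − (-2)·k)] + 122
       = 3·k + 126 = 132
⇒ k = 2.

2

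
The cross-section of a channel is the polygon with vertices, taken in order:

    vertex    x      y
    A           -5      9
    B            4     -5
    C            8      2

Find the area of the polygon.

A→B: (-5)(-5) − (4)(9) = -11
B→C: (4)(2) − (8)(-5) = 48
C→A: (8)(9) − (-5)(2) = 82
Σ = 119
Area = |Σ|/2 = 59.5.

59.5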